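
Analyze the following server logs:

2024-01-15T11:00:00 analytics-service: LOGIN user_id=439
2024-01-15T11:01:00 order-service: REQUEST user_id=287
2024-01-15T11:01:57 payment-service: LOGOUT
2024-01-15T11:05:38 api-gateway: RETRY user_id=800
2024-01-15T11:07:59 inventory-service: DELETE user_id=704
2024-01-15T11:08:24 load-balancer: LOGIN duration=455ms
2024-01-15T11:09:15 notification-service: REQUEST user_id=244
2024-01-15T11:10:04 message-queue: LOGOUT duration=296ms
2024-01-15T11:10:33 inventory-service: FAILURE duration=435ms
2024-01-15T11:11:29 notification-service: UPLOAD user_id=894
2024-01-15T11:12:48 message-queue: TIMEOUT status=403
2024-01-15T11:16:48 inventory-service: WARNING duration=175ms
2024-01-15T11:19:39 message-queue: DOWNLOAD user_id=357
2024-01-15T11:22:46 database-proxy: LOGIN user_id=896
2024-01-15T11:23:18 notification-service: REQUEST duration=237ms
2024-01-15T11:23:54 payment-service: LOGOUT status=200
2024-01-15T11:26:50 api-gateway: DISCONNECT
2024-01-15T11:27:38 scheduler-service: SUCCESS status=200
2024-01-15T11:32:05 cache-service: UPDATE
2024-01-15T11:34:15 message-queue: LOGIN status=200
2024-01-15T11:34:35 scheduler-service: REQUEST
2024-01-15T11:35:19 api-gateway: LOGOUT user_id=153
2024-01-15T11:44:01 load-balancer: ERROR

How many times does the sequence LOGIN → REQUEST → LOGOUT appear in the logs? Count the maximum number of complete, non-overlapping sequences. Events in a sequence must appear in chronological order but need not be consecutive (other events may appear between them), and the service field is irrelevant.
4

To count sequences:

1. Look for pattern: LOGIN → REQUEST → LOGOUT
2. Greedily scan the log in chronological order, matching each sequence element in turn (ignoring service)
3. Each time the full pattern completes, increment the count and restart matching from the next event
4. Complete non-overlapping sequences found: 4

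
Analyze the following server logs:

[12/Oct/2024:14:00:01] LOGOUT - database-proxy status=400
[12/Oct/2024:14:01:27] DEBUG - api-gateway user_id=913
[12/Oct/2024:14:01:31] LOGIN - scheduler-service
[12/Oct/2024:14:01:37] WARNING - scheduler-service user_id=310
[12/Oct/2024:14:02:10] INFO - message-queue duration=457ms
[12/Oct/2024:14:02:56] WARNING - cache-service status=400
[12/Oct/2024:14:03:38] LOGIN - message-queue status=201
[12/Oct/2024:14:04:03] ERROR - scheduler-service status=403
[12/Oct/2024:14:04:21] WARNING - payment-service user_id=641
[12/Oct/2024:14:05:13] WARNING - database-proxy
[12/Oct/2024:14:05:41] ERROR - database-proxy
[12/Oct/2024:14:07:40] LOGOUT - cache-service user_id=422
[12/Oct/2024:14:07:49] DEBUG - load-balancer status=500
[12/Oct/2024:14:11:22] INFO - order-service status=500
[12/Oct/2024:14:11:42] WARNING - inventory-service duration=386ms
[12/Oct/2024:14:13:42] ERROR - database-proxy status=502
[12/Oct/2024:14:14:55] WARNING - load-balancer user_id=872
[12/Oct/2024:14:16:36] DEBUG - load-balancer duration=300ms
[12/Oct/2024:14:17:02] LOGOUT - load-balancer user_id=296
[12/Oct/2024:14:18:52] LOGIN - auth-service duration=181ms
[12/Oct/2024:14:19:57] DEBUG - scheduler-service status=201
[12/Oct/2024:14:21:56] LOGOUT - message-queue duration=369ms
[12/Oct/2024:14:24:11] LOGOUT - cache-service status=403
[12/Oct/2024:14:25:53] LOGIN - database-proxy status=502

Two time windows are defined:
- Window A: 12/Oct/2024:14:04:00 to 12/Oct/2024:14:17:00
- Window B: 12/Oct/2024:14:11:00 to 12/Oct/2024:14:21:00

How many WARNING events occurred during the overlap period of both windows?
2

To find overlap events:

1. Window A: 12/Oct/2024:14:04:00 to 12/Oct/2024:14:17:00
2. Window B: 12/Oct/2024:14:11:00 to 12/Oct/2024:14:21:00
3. Overlap period: 12/Oct/2024:14:11:00 to 12/Oct/2024:14:17:00
4. Count WARNING events in overlap: 2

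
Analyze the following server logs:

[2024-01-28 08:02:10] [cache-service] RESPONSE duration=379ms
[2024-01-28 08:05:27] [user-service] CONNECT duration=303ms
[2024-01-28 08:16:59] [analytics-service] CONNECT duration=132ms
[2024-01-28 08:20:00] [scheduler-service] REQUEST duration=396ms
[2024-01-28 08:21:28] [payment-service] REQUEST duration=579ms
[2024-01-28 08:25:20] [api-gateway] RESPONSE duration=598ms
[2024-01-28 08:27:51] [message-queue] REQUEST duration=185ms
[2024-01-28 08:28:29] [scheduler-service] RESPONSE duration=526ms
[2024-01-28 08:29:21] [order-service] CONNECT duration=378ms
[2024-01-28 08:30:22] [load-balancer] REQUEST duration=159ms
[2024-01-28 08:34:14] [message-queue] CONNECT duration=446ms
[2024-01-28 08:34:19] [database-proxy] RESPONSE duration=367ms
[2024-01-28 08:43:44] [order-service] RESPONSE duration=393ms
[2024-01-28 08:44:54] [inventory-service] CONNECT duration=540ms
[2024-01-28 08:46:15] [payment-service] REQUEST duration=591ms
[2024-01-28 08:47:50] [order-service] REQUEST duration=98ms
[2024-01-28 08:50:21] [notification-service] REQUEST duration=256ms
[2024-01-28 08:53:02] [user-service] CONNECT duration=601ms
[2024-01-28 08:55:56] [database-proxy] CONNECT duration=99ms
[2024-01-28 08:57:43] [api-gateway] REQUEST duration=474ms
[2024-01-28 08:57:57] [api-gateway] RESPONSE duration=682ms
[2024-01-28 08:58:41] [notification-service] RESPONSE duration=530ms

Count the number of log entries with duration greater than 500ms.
8

To count timeouts:

1. Threshold: 500ms
2. Extract duration from each log entry
3. Count entries where duration > 500
4. Timeout count: 8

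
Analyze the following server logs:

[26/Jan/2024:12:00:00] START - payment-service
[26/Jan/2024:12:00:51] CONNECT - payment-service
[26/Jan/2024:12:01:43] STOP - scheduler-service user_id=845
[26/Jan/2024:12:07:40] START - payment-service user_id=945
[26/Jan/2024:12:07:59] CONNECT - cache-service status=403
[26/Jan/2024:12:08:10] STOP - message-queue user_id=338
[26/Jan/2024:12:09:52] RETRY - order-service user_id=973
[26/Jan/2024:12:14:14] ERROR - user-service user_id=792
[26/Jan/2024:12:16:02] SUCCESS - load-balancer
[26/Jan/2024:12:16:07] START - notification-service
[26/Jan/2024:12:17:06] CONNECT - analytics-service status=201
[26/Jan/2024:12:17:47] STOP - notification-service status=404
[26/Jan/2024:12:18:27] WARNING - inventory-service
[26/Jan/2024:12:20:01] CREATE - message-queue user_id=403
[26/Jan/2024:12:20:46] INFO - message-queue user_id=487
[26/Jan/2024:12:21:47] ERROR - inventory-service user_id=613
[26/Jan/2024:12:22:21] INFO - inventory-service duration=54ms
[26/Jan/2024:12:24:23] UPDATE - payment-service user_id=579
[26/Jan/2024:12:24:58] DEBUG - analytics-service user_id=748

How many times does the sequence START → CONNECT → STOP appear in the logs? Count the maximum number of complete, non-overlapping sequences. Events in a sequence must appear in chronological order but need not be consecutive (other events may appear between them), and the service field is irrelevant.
3

To count sequences:

1. Look for pattern: START → CONNECT → STOP
2. Greedily scan the log in chronological order, matching each sequence element in turn (ignoring service)
3. Each time the full pattern completes, increment the count and restart matching from the next event
4. Complete non-overlapping sequences found: 3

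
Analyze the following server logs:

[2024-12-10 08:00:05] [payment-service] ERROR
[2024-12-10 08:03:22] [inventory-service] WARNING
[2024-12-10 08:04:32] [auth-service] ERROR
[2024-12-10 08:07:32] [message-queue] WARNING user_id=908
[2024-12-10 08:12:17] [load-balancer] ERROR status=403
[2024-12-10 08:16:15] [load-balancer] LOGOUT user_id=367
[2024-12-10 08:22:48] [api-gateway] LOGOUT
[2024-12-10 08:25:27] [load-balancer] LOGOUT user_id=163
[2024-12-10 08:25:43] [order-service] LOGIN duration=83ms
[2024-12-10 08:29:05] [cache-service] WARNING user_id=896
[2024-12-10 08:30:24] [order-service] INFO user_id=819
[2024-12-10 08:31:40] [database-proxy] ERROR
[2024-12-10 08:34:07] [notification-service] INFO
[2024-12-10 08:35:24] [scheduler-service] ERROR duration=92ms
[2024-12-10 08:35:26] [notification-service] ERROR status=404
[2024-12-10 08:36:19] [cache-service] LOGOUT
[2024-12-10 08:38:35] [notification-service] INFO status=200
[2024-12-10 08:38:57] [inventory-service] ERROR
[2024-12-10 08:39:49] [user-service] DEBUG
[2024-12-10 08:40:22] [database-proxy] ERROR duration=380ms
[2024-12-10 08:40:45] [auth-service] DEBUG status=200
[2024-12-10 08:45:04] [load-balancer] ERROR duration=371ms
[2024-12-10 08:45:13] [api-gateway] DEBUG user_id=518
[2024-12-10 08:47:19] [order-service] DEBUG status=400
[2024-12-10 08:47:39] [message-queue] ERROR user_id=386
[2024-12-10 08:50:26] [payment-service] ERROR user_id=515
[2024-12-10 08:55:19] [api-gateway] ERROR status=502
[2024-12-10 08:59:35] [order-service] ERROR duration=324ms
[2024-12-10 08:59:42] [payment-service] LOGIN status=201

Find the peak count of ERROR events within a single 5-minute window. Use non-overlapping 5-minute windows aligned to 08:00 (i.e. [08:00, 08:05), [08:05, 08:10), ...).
3

To find the burst window:

1. Divide the log period into non-overlapping 5-minute windows starting at 08:00
2. Count ERROR events in each window
3. Find the window with maximum count
4. Maximum events in a window: 3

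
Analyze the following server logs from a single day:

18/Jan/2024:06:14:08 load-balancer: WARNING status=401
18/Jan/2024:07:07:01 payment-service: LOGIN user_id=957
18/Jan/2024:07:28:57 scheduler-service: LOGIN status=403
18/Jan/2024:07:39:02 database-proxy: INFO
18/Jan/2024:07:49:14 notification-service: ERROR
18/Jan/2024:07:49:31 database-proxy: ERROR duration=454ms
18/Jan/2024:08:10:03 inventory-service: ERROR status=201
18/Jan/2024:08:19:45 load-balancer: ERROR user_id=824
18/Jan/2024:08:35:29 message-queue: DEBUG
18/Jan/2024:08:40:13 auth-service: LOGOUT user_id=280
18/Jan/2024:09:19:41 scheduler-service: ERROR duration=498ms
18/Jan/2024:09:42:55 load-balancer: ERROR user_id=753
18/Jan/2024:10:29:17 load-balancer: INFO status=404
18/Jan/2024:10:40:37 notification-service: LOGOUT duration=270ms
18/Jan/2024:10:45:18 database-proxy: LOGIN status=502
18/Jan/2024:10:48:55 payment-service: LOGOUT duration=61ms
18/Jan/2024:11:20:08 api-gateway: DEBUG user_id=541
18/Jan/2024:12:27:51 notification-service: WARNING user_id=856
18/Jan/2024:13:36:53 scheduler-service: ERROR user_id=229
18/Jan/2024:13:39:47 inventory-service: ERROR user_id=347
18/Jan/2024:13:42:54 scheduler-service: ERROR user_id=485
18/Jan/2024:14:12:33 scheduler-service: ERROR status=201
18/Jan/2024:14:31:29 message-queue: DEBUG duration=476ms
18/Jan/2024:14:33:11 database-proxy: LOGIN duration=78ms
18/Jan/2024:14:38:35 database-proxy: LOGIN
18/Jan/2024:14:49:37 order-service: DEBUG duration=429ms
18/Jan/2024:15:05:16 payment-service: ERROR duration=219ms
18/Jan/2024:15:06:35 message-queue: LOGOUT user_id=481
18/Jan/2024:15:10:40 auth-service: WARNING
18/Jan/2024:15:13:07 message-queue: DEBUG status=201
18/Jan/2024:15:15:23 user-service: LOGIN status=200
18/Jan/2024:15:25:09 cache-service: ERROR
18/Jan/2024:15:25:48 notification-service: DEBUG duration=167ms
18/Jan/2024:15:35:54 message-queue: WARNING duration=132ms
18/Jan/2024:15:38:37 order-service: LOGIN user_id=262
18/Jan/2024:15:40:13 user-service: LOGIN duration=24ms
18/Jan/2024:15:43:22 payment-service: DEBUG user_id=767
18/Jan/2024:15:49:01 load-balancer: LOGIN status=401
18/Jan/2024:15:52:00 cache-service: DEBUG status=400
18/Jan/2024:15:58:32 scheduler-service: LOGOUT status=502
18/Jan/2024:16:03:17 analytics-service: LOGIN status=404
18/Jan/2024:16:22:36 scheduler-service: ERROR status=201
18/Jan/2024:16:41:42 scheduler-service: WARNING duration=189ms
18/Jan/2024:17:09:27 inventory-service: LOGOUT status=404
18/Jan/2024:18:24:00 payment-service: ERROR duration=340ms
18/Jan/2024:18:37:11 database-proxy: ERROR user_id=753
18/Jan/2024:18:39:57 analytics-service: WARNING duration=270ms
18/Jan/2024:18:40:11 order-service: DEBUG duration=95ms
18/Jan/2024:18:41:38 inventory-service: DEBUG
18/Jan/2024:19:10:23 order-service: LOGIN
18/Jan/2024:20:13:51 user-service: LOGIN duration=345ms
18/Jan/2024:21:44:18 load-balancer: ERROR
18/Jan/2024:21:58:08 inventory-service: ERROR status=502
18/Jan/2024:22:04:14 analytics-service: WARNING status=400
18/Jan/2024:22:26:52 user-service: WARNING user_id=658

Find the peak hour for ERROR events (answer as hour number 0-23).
13

To find the peak hour:

1. Group all ERROR events by hour
2. Count events in each hour
3. Find hour with maximum count
4. Peak hour: 13 (with 3 events)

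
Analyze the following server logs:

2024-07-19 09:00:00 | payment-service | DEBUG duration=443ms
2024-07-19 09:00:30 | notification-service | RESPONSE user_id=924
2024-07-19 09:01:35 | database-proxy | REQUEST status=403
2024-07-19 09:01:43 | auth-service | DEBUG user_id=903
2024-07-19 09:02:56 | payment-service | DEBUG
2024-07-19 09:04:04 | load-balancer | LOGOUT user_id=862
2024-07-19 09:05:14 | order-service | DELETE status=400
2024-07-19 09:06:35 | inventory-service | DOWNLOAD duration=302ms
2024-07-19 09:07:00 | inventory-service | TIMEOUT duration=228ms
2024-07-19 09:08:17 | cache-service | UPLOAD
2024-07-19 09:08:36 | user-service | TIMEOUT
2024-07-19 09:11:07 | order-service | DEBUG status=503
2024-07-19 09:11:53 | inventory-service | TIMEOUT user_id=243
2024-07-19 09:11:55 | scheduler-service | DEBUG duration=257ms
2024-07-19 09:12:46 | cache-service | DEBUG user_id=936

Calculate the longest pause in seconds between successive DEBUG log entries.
491

To find the longest gap:

1. Extract all DEBUG events in chronological order
2. Calculate time differences between consecutive events
3. Find the maximum difference
4. Longest gap: 491 seconds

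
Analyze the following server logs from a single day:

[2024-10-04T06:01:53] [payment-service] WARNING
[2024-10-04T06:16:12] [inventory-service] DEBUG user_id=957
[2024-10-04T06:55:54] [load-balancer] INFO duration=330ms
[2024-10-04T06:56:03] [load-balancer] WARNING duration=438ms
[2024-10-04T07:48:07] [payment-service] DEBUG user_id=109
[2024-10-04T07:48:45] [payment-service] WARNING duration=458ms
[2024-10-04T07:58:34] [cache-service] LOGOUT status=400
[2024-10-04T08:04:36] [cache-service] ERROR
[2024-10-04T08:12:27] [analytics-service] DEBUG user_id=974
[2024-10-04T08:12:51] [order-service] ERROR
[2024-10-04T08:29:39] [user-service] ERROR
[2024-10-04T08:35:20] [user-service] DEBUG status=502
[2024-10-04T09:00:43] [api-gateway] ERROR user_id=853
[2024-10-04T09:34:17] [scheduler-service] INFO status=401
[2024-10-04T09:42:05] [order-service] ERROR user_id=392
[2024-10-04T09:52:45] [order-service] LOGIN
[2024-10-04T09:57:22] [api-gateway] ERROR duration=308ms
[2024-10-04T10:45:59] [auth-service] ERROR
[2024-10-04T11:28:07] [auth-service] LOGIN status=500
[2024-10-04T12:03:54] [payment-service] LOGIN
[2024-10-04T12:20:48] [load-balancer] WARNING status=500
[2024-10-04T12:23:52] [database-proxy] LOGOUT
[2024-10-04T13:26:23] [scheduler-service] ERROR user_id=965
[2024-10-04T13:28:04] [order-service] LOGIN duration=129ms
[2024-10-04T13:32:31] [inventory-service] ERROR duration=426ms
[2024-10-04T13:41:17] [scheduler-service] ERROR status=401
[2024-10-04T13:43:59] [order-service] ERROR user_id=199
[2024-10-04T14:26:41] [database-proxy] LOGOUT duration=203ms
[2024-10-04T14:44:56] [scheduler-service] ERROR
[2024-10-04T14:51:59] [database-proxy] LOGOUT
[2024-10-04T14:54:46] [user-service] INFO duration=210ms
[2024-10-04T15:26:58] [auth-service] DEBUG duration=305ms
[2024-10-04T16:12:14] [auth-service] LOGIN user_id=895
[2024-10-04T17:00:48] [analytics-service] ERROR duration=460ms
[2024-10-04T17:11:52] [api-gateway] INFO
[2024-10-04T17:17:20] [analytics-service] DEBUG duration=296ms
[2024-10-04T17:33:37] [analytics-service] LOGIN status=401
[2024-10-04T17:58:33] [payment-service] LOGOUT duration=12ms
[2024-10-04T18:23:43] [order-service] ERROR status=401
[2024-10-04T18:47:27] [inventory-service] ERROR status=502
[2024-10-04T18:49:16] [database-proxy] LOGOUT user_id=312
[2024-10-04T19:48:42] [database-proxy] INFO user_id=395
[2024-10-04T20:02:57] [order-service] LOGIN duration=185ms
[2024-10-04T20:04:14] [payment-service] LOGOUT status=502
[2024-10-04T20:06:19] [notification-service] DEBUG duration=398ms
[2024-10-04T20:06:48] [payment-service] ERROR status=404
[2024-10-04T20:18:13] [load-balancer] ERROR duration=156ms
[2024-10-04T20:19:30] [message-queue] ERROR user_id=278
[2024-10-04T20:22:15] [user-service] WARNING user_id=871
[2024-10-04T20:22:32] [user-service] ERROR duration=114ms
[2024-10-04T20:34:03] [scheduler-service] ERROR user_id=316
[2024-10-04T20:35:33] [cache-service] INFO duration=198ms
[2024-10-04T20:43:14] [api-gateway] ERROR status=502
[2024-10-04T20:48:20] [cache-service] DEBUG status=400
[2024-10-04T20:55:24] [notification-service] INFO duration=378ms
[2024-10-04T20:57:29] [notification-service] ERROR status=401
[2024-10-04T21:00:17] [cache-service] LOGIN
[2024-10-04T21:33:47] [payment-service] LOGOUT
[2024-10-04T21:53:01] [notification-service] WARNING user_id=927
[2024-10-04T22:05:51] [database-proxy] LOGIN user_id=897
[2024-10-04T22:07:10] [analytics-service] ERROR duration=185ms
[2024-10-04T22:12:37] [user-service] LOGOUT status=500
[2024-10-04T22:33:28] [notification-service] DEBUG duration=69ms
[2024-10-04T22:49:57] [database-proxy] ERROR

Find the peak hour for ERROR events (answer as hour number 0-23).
20

To find the peak hour:

1. Group all ERROR events by hour
2. Count events in each hour
3. Find hour with maximum count
4. Peak hour: 20 (with 7 events)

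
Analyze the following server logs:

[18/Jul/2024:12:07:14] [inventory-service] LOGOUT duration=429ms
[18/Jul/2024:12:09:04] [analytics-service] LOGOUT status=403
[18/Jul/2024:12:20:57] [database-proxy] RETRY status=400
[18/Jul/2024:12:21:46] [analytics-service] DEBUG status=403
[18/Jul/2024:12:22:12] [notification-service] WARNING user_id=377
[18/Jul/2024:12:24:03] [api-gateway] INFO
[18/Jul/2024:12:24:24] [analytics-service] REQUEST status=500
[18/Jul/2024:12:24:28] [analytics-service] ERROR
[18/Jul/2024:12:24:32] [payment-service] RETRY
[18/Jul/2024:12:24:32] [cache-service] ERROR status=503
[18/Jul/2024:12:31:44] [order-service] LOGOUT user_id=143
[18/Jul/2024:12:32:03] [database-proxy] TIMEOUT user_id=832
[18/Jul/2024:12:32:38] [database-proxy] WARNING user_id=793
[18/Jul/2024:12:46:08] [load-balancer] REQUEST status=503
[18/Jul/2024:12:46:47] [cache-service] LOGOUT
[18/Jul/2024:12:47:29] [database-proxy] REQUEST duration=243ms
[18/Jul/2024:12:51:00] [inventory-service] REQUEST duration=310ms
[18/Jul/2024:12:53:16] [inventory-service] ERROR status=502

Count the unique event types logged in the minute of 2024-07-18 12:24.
4

To count unique event types:

1. Filter events in the minute starting at 2024-07-18 12:24
2. Extract event types from matching entries
3. Count unique types: 4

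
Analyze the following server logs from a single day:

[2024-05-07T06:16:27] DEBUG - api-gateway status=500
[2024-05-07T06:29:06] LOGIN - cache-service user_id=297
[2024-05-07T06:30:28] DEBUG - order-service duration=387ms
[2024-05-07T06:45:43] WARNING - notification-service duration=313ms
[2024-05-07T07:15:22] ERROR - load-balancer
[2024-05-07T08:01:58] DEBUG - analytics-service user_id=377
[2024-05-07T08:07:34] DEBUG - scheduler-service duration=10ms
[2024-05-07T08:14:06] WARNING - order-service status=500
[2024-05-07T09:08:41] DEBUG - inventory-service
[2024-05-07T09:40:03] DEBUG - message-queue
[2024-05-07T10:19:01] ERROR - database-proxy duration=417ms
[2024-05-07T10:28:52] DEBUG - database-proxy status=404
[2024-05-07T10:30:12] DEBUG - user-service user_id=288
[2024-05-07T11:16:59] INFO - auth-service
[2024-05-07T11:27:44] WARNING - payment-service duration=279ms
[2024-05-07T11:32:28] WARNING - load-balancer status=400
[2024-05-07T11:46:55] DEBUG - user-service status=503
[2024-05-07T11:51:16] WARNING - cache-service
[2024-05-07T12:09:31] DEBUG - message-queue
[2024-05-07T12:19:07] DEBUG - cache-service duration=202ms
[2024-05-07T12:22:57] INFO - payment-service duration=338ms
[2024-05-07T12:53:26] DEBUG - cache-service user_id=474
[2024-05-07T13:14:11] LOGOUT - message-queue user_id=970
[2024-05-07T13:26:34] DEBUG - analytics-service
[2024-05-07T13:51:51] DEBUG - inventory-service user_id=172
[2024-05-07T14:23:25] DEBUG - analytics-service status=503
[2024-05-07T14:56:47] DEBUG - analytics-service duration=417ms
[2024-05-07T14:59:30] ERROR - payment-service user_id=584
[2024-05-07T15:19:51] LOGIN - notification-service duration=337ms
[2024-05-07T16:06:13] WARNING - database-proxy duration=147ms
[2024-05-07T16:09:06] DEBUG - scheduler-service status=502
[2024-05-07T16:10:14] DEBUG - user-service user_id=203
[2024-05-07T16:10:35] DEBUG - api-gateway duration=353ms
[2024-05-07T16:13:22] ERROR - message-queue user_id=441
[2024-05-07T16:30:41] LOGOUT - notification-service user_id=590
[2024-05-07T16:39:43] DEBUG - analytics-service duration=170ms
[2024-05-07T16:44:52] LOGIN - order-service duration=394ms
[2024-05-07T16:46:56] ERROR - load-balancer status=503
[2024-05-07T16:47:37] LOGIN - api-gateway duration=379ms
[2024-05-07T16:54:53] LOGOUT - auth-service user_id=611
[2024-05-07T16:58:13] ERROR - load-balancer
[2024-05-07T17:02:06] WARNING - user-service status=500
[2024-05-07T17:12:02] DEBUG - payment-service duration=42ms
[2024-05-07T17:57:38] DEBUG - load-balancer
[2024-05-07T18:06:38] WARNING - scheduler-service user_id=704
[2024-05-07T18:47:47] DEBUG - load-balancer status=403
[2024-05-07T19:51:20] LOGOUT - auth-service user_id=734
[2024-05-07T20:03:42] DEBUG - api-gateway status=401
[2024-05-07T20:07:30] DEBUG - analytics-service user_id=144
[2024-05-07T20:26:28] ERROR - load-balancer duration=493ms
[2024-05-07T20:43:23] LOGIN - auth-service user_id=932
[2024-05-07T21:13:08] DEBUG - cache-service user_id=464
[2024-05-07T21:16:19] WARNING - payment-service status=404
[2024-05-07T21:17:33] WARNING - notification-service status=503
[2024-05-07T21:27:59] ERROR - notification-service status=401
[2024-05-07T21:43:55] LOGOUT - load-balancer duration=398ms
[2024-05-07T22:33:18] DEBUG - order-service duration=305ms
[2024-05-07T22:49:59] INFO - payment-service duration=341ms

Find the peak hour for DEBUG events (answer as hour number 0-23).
16

To find the peak hour:

1. Group all DEBUG events by hour
2. Count events in each hour
3. Find hour with maximum count
4. Peak hour: 16 (with 4 events)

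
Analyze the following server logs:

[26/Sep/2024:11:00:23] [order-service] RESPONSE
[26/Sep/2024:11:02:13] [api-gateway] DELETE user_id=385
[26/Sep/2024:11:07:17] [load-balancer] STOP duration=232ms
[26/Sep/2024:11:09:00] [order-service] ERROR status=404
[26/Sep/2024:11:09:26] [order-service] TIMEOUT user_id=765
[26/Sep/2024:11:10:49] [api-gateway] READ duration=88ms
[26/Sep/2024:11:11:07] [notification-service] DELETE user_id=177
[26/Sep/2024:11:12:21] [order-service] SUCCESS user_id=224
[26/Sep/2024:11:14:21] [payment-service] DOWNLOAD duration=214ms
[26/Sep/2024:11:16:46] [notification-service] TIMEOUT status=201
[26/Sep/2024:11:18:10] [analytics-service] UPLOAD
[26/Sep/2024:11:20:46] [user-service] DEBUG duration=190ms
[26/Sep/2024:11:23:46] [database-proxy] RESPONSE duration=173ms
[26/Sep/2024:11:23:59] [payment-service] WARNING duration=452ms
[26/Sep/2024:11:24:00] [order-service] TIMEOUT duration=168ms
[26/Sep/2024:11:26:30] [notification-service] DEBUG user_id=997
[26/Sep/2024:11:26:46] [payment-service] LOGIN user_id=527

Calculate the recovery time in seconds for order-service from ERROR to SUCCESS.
201

To calculate recovery time:

1. Find ERROR event for order-service: 26/Sep/2024:11:09:00
2. Find next SUCCESS event for order-service: 26/Sep/2024:11:12:21
3. Recovery time: 26/Sep/2024:11:12:21 - 26/Sep/2024:11:09:00 = 201 seconds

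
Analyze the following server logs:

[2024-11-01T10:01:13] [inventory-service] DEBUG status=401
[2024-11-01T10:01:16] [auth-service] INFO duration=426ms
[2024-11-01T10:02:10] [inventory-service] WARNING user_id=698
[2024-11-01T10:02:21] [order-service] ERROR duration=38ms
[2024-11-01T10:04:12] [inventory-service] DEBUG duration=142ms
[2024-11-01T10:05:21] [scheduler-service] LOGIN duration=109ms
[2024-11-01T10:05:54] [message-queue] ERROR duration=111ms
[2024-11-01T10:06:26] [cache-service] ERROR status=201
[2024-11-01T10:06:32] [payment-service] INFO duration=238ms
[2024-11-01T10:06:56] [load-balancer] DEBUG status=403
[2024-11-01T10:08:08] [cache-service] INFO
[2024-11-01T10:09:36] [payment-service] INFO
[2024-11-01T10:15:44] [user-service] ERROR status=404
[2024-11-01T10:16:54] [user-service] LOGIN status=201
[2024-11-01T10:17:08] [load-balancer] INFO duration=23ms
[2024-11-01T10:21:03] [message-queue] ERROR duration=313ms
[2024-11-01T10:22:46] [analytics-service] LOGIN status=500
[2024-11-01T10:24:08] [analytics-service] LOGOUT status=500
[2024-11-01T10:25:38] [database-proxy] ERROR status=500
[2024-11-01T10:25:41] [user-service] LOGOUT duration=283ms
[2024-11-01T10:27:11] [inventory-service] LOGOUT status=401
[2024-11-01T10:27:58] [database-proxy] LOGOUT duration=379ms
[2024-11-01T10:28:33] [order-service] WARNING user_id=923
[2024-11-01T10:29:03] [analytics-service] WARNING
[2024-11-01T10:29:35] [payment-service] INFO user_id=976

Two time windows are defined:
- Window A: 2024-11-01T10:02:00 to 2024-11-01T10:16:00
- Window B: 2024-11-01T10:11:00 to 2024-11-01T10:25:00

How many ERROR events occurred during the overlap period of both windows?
1

To find overlap events:

1. Window A: 2024-11-01T10:02:00 to 2024-11-01T10:16:00
2. Window B: 2024-11-01T10:11:00 to 2024-11-01T10:25:00
3. Overlap period: 2024-11-01T10:11:00 to 2024-11-01T10:16:00
4. Count ERROR events in overlap: 1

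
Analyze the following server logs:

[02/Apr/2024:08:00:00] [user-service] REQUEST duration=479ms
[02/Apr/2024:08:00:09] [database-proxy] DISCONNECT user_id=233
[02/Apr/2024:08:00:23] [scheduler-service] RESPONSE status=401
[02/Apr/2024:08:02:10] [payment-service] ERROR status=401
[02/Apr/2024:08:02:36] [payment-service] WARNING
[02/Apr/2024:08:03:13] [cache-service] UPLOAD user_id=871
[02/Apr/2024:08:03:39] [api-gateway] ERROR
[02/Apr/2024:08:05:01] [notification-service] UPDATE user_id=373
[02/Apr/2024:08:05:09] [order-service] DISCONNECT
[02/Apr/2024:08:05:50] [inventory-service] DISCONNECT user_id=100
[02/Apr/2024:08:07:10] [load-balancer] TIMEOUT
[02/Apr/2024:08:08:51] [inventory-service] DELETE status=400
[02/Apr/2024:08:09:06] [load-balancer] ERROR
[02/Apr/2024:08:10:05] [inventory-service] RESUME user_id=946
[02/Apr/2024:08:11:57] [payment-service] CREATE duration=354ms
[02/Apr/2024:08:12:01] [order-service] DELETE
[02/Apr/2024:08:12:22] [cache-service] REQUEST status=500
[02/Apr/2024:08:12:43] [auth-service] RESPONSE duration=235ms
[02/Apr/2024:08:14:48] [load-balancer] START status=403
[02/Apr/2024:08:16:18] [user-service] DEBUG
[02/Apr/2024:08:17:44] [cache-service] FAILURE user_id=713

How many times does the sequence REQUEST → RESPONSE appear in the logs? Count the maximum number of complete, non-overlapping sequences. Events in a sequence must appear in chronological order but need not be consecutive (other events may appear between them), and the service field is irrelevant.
2

To count sequences:

1. Look for pattern: REQUEST → RESPONSE
2. Greedily scan the log in chronological order, matching each sequence element in turn (ignoring service)
3. Each time the full pattern completes, increment the count and restart matching from the next event
4. Complete non-overlapping sequences found: 2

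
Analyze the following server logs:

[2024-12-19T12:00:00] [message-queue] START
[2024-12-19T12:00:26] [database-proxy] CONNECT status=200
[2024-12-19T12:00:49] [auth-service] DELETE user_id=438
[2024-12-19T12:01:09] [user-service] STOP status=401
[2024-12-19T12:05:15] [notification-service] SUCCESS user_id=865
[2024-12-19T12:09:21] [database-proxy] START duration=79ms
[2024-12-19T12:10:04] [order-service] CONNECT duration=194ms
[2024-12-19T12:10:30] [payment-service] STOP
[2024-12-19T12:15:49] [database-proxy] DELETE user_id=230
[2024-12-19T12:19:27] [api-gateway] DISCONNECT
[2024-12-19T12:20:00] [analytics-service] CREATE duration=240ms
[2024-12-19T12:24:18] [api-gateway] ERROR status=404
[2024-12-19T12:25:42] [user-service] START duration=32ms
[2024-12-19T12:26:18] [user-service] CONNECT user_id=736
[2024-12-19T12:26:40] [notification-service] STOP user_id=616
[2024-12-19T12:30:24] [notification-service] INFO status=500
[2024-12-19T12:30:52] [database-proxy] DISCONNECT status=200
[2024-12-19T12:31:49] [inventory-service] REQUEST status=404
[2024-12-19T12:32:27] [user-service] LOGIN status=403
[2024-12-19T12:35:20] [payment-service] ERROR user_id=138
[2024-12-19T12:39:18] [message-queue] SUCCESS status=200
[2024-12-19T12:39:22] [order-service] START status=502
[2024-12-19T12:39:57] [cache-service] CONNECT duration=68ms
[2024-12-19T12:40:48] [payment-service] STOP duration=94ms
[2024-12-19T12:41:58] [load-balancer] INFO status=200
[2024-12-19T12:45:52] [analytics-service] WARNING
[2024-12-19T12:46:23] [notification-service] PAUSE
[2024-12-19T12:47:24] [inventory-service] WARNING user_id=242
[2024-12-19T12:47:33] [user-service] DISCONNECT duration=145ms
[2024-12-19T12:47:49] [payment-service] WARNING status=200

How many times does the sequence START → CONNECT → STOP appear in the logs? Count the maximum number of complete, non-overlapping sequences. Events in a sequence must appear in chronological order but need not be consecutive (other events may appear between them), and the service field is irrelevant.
4

To count sequences:

1. Look for pattern: START → CONNECT → STOP
2. Greedily scan the log in chronological order, matching each sequence element in turn (ignoring service)
3. Each time the full pattern completes, increment the count and restart matching from the next event
4. Complete non-overlapping sequences found: 4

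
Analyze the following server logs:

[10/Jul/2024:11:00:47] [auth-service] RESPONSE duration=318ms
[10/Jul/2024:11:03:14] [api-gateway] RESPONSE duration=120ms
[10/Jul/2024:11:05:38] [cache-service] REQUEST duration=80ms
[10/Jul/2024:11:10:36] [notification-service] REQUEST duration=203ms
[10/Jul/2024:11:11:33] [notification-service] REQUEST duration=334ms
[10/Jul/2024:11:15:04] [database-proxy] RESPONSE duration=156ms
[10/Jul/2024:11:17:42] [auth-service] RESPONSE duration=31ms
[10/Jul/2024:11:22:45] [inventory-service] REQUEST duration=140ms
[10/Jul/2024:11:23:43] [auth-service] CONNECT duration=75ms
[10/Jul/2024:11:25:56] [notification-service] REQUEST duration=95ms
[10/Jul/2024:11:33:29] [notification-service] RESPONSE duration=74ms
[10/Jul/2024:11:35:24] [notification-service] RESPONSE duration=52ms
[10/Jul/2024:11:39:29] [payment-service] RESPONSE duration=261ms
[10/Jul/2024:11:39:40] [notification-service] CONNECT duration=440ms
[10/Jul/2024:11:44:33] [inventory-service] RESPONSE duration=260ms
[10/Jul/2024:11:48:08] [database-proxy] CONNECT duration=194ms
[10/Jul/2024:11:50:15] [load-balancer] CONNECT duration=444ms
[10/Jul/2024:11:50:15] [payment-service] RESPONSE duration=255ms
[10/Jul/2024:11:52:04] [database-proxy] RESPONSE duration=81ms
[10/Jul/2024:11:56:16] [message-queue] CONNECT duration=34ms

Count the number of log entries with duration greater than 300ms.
4

To count timeouts:

1. Threshold: 300ms
2. Extract duration from each log entry
3. Count entries where duration > 300
4. Timeout count: 4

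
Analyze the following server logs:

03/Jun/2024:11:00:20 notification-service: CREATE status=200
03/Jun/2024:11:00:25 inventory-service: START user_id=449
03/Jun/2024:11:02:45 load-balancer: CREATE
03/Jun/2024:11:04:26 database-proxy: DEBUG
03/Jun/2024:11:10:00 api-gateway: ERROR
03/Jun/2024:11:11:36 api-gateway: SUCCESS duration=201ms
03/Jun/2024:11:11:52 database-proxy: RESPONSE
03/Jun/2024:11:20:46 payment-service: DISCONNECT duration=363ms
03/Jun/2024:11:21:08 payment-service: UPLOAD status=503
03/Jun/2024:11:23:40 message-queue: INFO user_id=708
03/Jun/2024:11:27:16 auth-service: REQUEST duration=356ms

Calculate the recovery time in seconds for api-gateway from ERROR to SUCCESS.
96

To calculate recovery time:

1. Find ERROR event for api-gateway: 03/Jun/2024:11:10:00
2. Find next SUCCESS event for api-gateway: 03/Jun/2024:11:11:36
3. Recovery time: 03/Jun/2024:11:11:36 - 03/Jun/2024:11:10:00 = 96 seconds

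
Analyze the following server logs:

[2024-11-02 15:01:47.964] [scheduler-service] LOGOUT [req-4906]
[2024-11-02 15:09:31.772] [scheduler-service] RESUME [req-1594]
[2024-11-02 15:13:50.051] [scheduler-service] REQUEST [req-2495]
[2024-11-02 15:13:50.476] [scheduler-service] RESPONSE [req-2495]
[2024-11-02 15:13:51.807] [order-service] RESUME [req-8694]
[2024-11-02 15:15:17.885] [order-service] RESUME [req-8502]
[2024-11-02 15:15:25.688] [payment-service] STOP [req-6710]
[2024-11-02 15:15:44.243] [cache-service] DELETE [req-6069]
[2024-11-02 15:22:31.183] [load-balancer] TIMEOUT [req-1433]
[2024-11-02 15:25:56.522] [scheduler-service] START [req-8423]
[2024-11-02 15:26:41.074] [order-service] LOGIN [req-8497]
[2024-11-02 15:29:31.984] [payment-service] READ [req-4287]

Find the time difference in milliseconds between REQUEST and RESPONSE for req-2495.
425

To calculate latency:

1. Find REQUEST with id req-2495: 2024-11-02 15:13:50.051
2. Find RESPONSE with id req-2495: 2024-11-02 15:13:50.476
3. Latency: 2024-11-02 15:13:50.476 - 2024-11-02 15:13:50.051 = 425ms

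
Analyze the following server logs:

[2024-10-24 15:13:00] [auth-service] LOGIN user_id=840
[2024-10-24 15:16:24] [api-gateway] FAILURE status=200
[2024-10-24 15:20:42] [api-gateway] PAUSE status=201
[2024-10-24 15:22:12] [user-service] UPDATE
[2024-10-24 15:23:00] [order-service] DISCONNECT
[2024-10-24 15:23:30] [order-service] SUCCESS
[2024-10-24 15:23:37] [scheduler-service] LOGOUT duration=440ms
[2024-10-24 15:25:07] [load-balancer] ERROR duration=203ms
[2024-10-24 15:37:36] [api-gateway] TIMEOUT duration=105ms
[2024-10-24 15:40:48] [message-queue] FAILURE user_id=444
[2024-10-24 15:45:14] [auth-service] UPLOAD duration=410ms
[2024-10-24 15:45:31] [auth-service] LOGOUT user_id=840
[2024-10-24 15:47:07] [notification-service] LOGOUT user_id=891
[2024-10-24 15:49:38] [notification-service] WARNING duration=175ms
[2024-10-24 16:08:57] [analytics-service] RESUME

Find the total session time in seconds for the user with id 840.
1951

To calculate session duration:

1. Find LOGIN event for user_id=840: 2024-10-24 15:13:00
2. Find LOGOUT event for user_id=840: 2024-10-24 15:45:31
3. Session duration: 2024-10-24 15:45:31 - 2024-10-24 15:13:00 = 1951 seconds (32 minutes)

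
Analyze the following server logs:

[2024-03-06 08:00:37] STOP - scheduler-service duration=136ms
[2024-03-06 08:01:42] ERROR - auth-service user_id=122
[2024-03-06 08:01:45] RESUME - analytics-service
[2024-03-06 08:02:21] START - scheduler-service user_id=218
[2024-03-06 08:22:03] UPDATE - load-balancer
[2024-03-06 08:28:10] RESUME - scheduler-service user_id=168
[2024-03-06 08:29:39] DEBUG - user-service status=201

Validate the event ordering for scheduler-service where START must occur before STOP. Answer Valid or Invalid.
Invalid

To validate ordering:

1. Required order: START → STOP
2. Rule: START must occur before STOP
3. Check actual order of events for scheduler-service
4. Result: Invalid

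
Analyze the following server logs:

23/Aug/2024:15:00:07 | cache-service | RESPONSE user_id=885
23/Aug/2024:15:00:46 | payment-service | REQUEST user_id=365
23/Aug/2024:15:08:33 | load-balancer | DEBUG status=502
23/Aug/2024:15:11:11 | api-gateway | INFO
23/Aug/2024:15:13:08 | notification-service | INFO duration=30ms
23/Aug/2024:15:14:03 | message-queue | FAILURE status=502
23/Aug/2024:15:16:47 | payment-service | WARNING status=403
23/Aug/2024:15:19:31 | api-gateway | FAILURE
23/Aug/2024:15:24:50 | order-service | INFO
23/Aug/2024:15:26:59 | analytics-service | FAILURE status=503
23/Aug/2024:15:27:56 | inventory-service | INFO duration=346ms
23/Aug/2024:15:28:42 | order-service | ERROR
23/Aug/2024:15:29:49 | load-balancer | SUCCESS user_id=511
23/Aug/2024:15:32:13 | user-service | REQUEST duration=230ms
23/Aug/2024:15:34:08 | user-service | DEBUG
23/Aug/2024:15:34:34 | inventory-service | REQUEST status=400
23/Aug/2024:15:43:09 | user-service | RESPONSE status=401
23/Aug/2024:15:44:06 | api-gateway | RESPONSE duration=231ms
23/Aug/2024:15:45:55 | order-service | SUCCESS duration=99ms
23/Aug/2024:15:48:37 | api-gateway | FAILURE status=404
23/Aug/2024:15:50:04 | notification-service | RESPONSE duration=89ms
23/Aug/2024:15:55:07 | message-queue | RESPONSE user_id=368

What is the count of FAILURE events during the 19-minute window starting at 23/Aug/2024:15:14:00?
3

To count events in the time window:

1. Window boundaries: 23/Aug/2024:15:14:00 to 23/Aug/2024:15:33:00
2. Filter for FAILURE events within this window
3. Count matching events: 3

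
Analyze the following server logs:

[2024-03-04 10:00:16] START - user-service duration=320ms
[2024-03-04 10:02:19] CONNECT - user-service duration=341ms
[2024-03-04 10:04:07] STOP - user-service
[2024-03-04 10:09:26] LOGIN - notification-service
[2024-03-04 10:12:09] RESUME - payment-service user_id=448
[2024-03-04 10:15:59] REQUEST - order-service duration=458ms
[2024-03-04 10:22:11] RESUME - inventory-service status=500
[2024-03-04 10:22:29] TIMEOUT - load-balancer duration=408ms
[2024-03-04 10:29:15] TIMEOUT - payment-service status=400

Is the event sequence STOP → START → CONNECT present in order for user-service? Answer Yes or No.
No

To verify sequence order:

1. Find all events in sequence STOP → START → CONNECT for user-service
2. Extract their timestamps
3. Check if timestamps are in ascending order
4. Result: No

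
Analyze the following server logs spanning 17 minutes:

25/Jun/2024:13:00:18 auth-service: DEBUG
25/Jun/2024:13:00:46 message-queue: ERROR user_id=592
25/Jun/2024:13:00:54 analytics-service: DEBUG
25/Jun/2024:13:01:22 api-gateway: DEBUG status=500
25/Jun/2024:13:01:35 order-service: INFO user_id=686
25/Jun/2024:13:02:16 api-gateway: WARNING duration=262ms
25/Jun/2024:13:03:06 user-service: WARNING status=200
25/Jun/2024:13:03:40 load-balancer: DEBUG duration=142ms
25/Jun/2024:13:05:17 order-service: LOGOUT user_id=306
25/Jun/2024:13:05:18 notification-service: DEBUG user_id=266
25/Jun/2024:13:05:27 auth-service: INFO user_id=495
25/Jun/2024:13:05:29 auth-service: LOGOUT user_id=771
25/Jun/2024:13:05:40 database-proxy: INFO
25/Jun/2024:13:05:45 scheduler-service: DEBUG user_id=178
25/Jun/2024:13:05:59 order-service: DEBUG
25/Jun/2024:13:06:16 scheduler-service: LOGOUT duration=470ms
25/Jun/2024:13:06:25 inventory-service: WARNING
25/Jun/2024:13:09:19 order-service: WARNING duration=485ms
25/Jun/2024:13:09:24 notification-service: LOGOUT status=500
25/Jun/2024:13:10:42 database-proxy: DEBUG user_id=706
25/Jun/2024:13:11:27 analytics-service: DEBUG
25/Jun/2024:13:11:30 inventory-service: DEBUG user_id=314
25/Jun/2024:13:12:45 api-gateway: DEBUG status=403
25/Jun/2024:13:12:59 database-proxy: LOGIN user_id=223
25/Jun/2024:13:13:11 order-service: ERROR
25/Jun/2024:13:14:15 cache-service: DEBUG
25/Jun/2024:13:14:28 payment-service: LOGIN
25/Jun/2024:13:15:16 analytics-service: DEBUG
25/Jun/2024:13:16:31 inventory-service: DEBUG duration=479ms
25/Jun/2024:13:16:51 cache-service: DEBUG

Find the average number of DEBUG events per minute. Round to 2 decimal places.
0.88

To calculate the rate:

1. Count total DEBUG events: 15
2. Total time period: 17 minutes
3. Rate = 15 / 17 = 0.88 events per minute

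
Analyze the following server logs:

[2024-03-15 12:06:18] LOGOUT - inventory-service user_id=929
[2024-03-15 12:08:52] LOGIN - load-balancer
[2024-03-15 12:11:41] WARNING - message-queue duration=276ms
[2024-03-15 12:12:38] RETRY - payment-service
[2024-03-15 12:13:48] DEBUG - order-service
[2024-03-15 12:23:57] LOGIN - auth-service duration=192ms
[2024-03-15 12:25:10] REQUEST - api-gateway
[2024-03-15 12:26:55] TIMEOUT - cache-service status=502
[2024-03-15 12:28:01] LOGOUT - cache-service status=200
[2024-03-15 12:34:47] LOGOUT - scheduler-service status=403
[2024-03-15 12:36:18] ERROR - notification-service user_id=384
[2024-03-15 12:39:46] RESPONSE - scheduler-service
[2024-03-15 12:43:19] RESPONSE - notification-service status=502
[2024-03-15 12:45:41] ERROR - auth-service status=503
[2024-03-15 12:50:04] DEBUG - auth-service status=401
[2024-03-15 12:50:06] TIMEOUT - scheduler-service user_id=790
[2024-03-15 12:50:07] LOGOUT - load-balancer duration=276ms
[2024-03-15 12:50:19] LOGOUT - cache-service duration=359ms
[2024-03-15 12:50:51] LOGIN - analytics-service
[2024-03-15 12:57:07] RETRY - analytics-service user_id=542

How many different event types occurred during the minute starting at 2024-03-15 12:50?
4

To count unique event types:

1. Filter events in the minute starting at 2024-03-15 12:50
2. Extract event types from matching entries
3. Count unique types: 4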